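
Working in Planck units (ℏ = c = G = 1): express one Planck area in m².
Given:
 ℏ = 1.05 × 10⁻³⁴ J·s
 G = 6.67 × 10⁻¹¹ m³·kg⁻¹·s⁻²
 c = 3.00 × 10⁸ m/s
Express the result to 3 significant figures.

Dimensional analysis gives A_P = ℏG/c³.
  = 7.00 × 10⁻⁴⁵ / 2.70 × 10²⁵
  = 2.59 × 10⁻⁷⁰ m²

2.59 × 10⁻⁷⁰ m²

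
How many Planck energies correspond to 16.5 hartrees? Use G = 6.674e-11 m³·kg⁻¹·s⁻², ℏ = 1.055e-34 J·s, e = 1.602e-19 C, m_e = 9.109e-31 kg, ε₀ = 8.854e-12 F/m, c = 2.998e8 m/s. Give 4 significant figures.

3.672e-26

hartree: E_h = m_e e⁴/(4πε₀ℏ)² = 4.354e-18 J
Planck energy: E_P = √(ℏc⁵/G) = 1.957e9 J
16.5 × 4.354e-18 / 1.957e9 = 3.672e-26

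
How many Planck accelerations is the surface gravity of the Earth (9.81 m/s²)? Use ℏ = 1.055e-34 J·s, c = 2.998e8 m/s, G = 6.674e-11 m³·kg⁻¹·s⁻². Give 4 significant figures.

1.764e-51

Planck acceleration: a_P = √(c⁷/(ℏG)) = 5.560e51 m/s².
9.81 / 5.560e51 = 1.764e-51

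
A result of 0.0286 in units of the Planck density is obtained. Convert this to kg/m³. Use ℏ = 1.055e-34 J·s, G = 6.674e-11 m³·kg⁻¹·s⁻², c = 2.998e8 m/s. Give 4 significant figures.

One Planck density: ρ_P = c⁵/(ℏG²) = 5.154e96 kg/m³.
0.0286 × 5.154e96 kg/m³ = 1.474e95 kg/m³

1.474e95 kg/m³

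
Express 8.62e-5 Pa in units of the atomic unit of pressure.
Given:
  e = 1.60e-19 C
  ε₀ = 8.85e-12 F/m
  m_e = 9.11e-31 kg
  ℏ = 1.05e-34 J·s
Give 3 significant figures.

2.86e-18

atomic unit of pressure: P_au = E_h/a₀³ = m_e⁴e¹⁰/((4πε₀)⁵ℏ⁸) = 3.01e13 Pa.
8.62e-5 / 3.01e13 = 2.86e-18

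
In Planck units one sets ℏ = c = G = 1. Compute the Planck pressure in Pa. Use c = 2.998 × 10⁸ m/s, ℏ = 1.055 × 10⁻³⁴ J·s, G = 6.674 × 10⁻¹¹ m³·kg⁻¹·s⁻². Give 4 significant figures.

4.632 × 10¹¹³ Pa

p_P = c⁷/(ℏG²)
  = 2.177 × 10⁵⁹ / 4.699 × 10⁻⁵⁵
  = 4.632 × 10¹¹³ Pa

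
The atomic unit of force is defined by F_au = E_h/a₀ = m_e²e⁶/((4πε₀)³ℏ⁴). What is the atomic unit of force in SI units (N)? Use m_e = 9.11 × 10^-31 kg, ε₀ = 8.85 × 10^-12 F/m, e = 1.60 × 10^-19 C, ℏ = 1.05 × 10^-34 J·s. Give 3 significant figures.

8.33 × 10^-8 N

F_au = E_h/a₀ = m_e²e⁶/((4πε₀)³ℏ⁴)
E_h = 4.38 × 10^-18 J
a₀ = 5.26 × 10^-11 m
E_h/a₀ = 8.33 × 10^-8 N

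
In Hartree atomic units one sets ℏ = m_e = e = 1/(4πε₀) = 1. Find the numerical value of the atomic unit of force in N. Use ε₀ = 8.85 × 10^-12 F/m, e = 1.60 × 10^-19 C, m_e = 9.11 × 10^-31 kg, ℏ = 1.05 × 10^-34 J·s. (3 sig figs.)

F_au = E_h/a₀ = m_e²e⁶/((4πε₀)³ℏ⁴)
E_h = 4.38 × 10^-18 J
a₀ = 5.26 × 10^-11 m
E_h/a₀ = 8.33 × 10^-8 N

8.33 × 10^-8 N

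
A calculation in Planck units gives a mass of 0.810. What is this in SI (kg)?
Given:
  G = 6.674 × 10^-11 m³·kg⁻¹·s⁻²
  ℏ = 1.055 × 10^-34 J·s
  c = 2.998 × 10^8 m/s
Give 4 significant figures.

One Planck mass: m_P = √(ℏc/G) = 2.177 × 10^-8 kg.
0.810 × 2.177 × 10^-8 kg = 1.763 × 10^-8 kg

1.763 × 10^-8 kg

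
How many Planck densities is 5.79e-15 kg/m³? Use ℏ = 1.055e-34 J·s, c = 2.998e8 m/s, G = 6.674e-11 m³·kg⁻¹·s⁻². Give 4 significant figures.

Planck density: ρ_P = c⁵/(ℏG²) = 5.154e96 kg/m³.
5.79e-15 / 5.154e96 = 1.123e-111

1.123e-111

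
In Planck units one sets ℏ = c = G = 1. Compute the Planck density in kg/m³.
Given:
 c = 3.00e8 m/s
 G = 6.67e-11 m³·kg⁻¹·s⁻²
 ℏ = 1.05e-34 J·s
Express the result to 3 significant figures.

5.20e96 kg/m³

ρ_P = c⁵/(ℏG²)
  = 2.43e42 / 4.67e-55
  = 5.20e96 kg/m³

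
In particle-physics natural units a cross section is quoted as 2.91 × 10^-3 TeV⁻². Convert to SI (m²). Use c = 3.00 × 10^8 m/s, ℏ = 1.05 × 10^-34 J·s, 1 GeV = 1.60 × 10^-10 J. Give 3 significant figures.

Area is [L]² = [E]⁻²·(ℏc)²; restore (ℏc)².
1 GeV⁻² → (ℏc)² × (1 GeV in J)⁻² = 3.88 × 10^-32 m².
Convert the energy scale: 2.91 × 10^-3 TeV⁻² = 2.91 × 10^-9 GeV⁻².
Result: 2.91 × 10^-9 × 3.88 × 10^-32 = 1.13 × 10^-40 m².

1.13 × 10^-40 m²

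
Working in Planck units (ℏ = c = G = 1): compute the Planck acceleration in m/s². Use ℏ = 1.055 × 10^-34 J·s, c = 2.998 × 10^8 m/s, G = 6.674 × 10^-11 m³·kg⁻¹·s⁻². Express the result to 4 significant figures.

5.560 × 10^51 m/s²

Dimensional analysis gives a_P = √(c⁷/(ℏG)).
  = √(3.092 × 10^103)
  = 5.560 × 10^51 m/s²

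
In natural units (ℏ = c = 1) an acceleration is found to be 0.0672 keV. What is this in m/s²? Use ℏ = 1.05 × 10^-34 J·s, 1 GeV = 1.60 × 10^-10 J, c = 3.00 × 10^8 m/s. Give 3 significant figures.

3.07 × 10^25 m/s²

Acceleration is [L]/[T]² = c·[E]/ℏ.
1 GeV → c/ℏ × (1 GeV in J) = 4.57 × 10^32 m/s².
Convert the energy scale: 0.0672 keV = 6.72 × 10^-8 GeV.
Result: 6.72 × 10^-8 × 4.57 × 10^32 = 3.07 × 10^25 m/s².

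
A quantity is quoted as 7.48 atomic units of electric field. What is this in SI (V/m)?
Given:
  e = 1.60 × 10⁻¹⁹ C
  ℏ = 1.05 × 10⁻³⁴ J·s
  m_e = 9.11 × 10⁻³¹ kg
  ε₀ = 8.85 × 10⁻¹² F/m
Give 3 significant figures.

One atomic unit of electric field: E_au = E_h/(e a₀) = m_e²e⁵/((4πε₀)³ℏ⁴) = 5.20 × 10¹¹ V/m.
7.48 × 5.20 × 10¹¹ V/m = 3.89 × 10¹² V/m

3.89 × 10¹² V/m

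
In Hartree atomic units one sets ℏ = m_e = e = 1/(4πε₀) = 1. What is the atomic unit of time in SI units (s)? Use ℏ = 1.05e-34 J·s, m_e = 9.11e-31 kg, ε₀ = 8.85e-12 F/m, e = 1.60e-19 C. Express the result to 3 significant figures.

2.40e-17 s

τ_au = (4πε₀)²ℏ³/(m_e e⁴)
E_h = 4.38e-18 J
ℏ/E_h = 2.40e-17 s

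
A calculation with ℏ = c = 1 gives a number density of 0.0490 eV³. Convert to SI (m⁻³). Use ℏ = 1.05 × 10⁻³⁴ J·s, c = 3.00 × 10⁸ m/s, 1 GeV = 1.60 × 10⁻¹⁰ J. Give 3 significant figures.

Number density is [L]⁻³ = [E]³/(ℏc)³.
1 GeV³ → 1/(ℏc)³ × (1 GeV in J)³ = 1.31 × 10⁴⁷ m⁻³.
Convert the energy scale: 0.0490 eV³ = 4.90 × 10⁻²⁹ GeV³.
Result: 4.90 × 10⁻²⁹ × 1.31 × 10⁴⁷ = 6.42 × 10¹⁸ m⁻³.

6.42 × 10¹⁸ m⁻³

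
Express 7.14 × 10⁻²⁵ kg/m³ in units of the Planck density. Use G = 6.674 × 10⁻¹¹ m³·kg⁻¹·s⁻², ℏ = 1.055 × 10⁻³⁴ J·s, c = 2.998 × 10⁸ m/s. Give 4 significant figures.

Planck density: ρ_P = c⁵/(ℏG²) = 5.154 × 10⁹⁶ kg/m³.
7.14 × 10⁻²⁵ / 5.154 × 10⁹⁶ = 1.385 × 10⁻¹²¹

1.385 × 10⁻¹²¹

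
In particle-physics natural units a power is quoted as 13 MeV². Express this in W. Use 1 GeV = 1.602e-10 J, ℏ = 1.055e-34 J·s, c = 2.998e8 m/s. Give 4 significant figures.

Power is [E]/[T] = [E]²/ℏ.
1 GeV² → 1/ℏ × (1 GeV in J)² = 2.433e14 W.
Convert the energy scale: 13 MeV² = 1.30e-5 GeV².
Result: 1.30e-5 × 2.433e14 = 3.162e9 W.

3.162e9 W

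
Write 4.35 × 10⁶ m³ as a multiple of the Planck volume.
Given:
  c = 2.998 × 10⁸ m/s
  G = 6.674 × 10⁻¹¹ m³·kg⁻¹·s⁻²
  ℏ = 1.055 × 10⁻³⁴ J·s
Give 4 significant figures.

Planck volume: V_P = (ℏG/c³)^(3/2) = 4.224 × 10⁻¹⁰⁵ m³.
4.35 × 10⁶ / 4.224 × 10⁻¹⁰⁵ = 1.030 × 10¹¹¹

1.030 × 10¹¹¹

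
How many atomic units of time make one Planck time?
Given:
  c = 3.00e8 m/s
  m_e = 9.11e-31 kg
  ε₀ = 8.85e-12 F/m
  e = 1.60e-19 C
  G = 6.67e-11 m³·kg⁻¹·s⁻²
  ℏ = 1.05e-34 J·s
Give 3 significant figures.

Planck time: t_P = √(ℏG/c⁵) = 5.37e-44 s
atomic unit of time: τ_au = (4πε₀)²ℏ³/(m_e e⁴) = 2.40e-17 s
ratio = 5.37e-44 / 2.40e-17 = 2.24e-27

2.24e-27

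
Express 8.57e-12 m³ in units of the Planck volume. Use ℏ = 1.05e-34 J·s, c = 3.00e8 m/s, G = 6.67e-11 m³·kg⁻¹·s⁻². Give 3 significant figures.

Planck volume: V_P = (ℏG/c³)^(3/2) = 4.18e-105 m³.
8.57e-12 / 4.18e-105 = 2.05e93

2.05e93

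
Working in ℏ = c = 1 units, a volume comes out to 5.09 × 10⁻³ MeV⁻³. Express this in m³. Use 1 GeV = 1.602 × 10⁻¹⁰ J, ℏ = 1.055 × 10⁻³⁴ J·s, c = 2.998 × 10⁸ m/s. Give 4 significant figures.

3.917 × 10⁻⁴¹ m³

Volume is [L]³ = [E]⁻³·(ℏc)³.
1 GeV⁻³ → (ℏc)³ × (1 GeV in J)⁻³ = 7.696 × 10⁻⁴⁸ m³.
Convert the energy scale: 5.09 × 10⁻³ MeV⁻³ = 5.09 × 10⁶ GeV⁻³.
Result: 5.09 × 10⁶ × 7.696 × 10⁻⁴⁸ = 3.917 × 10⁻⁴¹ m³.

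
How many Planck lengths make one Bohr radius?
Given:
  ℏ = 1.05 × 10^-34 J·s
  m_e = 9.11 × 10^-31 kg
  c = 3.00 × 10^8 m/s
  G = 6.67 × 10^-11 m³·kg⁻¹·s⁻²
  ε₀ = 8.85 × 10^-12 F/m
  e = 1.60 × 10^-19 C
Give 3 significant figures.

3.26 × 10^24

Bohr radius: a₀ = 4πε₀ℏ²/(m_e e²) = 5.26 × 10^-11 m
Planck length: ℓ_P = √(ℏG/c³) = 1.61 × 10^-35 m
ratio = 5.26 × 10^-11 / 1.61 × 10^-35 = 3.26 × 10^24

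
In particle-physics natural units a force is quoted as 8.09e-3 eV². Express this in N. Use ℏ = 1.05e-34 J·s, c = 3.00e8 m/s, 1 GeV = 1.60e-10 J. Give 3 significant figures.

Force is [E]/[L] = [E]²/(ℏc); restore (ℏc)⁻¹.
1 GeV² → 1/(ℏc) × (1 GeV in J)² = 8.13e5 N.
Convert the energy scale: 8.09e-3 eV² = 8.09e-21 GeV².
Result: 8.09e-21 × 8.13e5 = 6.57e-15 N.

6.57e-15 N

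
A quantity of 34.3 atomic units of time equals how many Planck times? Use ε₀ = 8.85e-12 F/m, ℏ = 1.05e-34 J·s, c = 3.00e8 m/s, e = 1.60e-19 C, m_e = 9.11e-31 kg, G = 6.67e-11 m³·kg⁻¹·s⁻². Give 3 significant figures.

atomic unit of time: τ_au = (4πε₀)²ℏ³/(m_e e⁴) = 2.40e-17 s
Planck time: t_P = √(ℏG/c⁵) = 5.37e-44 s
34.3 × 2.40e-17 / 5.37e-44 = 1.53e28

1.53e28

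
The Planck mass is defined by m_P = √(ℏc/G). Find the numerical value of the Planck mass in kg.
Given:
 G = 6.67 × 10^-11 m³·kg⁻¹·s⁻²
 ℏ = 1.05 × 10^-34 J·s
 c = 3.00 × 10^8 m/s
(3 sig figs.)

2.17 × 10^-8 kg

m_P = √(ℏc/G)
  = √(4.72 × 10^-16)
  = 2.17 × 10^-8 kg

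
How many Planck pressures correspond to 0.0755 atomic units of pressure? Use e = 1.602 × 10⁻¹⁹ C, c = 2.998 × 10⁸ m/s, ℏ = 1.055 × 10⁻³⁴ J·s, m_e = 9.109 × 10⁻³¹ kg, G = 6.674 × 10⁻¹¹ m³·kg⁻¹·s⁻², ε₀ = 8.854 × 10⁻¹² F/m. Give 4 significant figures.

atomic unit of pressure: P_au = E_h/a₀³ = m_e⁴e¹⁰/((4πε₀)⁵ℏ⁸) = 2.929 × 10¹³ Pa
Planck pressure: p_P = c⁷/(ℏG²) = 4.632 × 10¹¹³ Pa
0.0755 × 2.929 × 10¹³ / 4.632 × 10¹¹³ = 4.774 × 10⁻¹⁰²

4.774 × 10⁻¹⁰²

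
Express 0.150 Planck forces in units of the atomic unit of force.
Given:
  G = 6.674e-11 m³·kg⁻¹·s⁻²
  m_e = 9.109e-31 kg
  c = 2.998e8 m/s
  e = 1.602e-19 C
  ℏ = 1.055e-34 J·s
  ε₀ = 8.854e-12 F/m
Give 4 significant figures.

2.209e50

Planck force: F_P = c⁴/G = 1.210e44 N
atomic unit of force: F_au = E_h/a₀ = m_e²e⁶/((4πε₀)³ℏ⁴) = 8.220e-8 N
0.150 × 1.210e44 / 8.220e-8 = 2.209e50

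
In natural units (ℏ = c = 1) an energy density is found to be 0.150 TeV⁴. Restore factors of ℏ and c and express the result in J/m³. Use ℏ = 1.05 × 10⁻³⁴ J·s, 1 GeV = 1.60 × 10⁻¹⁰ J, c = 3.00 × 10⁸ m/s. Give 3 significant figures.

3.15 × 10⁴⁸ J/m³

[E]/[L]³ = [E]⁴/(ℏc)³; restore (ℏc)⁻³.
1 GeV⁴ → 1/(ℏc)³ × (1 GeV in J)⁴ = 2.10 × 10³⁷ J/m³.
Convert the energy scale: 0.150 TeV⁴ = 1.50 × 10¹¹ GeV⁴.
Result: 1.50 × 10¹¹ × 2.10 × 10³⁷ = 3.15 × 10⁴⁸ J/m³.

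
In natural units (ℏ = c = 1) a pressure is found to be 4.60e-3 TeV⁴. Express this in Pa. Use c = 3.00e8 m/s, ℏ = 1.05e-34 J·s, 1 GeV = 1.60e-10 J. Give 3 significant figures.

Pressure is [E]/[L]³ = [E]⁴/(ℏc)³.
1 GeV⁴ → 1/(ℏc)³ × (1 GeV in J)⁴ = 2.10e37 Pa.
Convert the energy scale: 4.60e-3 TeV⁴ = 4.60e9 GeV⁴.
Result: 4.60e9 × 2.10e37 = 9.65e46 Pa.

9.65e46 Pa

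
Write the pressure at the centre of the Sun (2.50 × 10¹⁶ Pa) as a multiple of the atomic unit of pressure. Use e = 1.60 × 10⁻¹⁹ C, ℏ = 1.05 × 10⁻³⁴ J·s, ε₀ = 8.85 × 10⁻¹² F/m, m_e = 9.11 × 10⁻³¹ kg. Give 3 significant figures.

atomic unit of pressure: P_au = E_h/a₀³ = m_e⁴e¹⁰/((4πε₀)⁵ℏ⁸) = 3.01 × 10¹³ Pa.
2.50 × 10¹⁶ / 3.01 × 10¹³ = 830

830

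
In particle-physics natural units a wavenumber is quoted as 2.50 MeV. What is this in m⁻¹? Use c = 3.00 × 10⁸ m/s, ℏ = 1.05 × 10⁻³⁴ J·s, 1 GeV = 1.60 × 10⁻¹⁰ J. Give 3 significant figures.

1.27 × 10¹³ m⁻¹

Inverse length is [E]/(ℏc).
1 GeV → 1/(ℏc) × (1 GeV in J) = 5.08 × 10¹⁵ m⁻¹.
Convert the energy scale: 2.50 MeV = 2.50 × 10⁻³ GeV.
Result: 2.50 × 10⁻³ × 5.08 × 10¹⁵ = 1.27 × 10¹³ m⁻¹.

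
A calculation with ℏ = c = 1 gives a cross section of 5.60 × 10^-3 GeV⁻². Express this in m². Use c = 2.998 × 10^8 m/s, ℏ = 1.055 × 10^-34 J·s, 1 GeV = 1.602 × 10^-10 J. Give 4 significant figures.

Area is [L]² = [E]⁻²·(ℏc)²; restore (ℏc)².
1 GeV⁻² → (ℏc)² × (1 GeV in J)⁻² = 3.898 × 10^-32 m².
Result: 5.60 × 10^-3 × 3.898 × 10^-32 = 2.183 × 10^-34 m².

2.183 × 10^-34 m²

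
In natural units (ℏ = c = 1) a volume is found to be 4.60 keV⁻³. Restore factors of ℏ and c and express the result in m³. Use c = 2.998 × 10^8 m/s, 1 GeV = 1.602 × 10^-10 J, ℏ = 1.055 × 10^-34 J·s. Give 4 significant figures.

3.540 × 10^-29 m³

Volume is [L]³ = [E]⁻³·(ℏc)³.
1 GeV⁻³ → (ℏc)³ × (1 GeV in J)⁻³ = 7.696 × 10^-48 m³.
Convert the energy scale: 4.60 keV⁻³ = 4.60 × 10^18 GeV⁻³.
Result: 4.60 × 10^18 × 7.696 × 10^-48 = 3.540 × 10^-29 m³.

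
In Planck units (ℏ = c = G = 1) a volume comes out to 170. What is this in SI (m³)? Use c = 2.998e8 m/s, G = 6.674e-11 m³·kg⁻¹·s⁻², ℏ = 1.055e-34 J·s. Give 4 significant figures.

One Planck volume: V_P = (ℏG/c³)^(3/2) = 4.224e-105 m³.
170 × 4.224e-105 m³ = 7.181e-103 m³

7.181e-103 m³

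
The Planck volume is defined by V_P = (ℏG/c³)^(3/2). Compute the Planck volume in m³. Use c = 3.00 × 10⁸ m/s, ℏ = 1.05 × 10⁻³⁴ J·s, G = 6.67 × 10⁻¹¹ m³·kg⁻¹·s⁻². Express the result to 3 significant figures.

4.18 × 10⁻¹⁰⁵ m³

V_P = (ℏG/c³)^(3/2)
  = √(1.75 × 10⁻²⁰⁹)
  = 4.18 × 10⁻¹⁰⁵ m³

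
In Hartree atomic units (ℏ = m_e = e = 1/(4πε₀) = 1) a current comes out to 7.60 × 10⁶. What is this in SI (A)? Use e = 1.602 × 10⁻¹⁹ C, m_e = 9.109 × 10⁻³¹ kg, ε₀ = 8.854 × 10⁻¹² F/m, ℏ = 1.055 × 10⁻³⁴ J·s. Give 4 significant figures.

5.025 × 10⁴ A

One atomic unit of electric current: I_au = e E_h/ℏ = m_e e⁵/((4πε₀)²ℏ³) = 6.612 × 10⁻³ A.
7.60 × 10⁶ × 6.612 × 10⁻³ A = 5.025 × 10⁴ A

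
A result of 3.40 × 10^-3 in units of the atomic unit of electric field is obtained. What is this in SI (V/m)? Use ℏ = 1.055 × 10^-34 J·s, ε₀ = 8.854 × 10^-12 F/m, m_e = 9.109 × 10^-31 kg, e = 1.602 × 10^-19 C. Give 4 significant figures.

1.745 × 10^9 V/m

One atomic unit of electric field: E_au = E_h/(e a₀) = m_e²e⁵/((4πε₀)³ℏ⁴) = 5.131 × 10^11 V/m.
3.40 × 10^-3 × 5.131 × 10^11 V/m = 1.745 × 10^9 V/m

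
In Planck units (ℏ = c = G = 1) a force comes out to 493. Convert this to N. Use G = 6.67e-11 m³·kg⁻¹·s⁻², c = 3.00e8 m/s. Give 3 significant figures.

One Planck force: F_P = c⁴/G = 1.21e44 N.
493 × 1.21e44 N = 5.99e46 N

5.99e46 N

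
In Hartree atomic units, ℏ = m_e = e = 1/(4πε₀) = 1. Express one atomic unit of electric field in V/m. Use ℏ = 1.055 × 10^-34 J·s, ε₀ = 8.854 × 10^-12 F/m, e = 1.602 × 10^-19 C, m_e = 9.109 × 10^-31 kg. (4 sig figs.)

Dimensional analysis gives E_au = E_h/(e a₀) = m_e²e⁵/((4πε₀)³ℏ⁴).
E_h = 4.354 × 10^-18 J
a₀ = 5.297 × 10^-11 m
E_h/(e·a₀) = 5.131 × 10^11 V/m

5.131 × 10^11 V/m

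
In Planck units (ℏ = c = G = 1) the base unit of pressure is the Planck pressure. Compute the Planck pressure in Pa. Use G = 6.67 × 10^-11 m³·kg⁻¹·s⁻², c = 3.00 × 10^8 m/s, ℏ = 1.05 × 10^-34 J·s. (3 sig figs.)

4.68 × 10^113 Pa

p_P = c⁷/(ℏG²)
  = 2.19 × 10^59 / 4.67 × 10^-55
  = 4.68 × 10^113 Pa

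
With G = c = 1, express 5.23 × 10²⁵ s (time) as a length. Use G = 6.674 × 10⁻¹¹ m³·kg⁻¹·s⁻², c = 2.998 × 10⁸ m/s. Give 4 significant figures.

1.568 × 10³⁴ m

Time → length via c.
5.23 × 10²⁵ s × (c) = 1.568 × 10³⁴ m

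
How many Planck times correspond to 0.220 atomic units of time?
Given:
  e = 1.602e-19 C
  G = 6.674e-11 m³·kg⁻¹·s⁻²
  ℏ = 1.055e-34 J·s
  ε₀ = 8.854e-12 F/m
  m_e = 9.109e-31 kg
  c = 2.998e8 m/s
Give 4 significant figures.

atomic unit of time: τ_au = (4πε₀)²ℏ³/(m_e e⁴) = 2.423e-17 s
Planck time: t_P = √(ℏG/c⁵) = 5.392e-44 s
0.220 × 2.423e-17 / 5.392e-44 = 9.886e25

9.886e25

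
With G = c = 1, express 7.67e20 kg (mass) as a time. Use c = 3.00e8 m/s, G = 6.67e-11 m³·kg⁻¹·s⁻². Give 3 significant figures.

Mass → time via G/c³.
7.67e20 kg × (G/c³) = 1.89e-15 s

1.89e-15 s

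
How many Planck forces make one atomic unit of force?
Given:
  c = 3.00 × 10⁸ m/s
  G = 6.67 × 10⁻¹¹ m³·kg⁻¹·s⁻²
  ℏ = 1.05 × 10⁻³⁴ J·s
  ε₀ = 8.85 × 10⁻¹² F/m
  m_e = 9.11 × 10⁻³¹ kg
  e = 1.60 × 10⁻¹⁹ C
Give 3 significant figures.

atomic unit of force: F_au = E_h/a₀ = m_e²e⁶/((4πε₀)³ℏ⁴) = 8.33 × 10⁻⁸ N
Planck force: F_P = c⁴/G = 1.21 × 10⁴⁴ N
ratio = 8.33 × 10⁻⁸ / 1.21 × 10⁴⁴ = 6.86 × 10⁻⁵²

6.86 × 10⁻⁵²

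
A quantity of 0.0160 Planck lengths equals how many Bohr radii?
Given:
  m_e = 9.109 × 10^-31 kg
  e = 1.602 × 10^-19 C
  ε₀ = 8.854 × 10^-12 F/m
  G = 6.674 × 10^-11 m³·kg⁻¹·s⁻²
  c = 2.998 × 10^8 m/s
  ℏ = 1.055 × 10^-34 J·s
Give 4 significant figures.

Planck length: ℓ_P = √(ℏG/c³) = 1.616 × 10^-35 m
Bohr radius: a₀ = 4πε₀ℏ²/(m_e e²) = 5.297 × 10^-11 m
0.0160 × 1.616 × 10^-35 / 5.297 × 10^-11 = 4.882 × 10^-27

4.882 × 10^-27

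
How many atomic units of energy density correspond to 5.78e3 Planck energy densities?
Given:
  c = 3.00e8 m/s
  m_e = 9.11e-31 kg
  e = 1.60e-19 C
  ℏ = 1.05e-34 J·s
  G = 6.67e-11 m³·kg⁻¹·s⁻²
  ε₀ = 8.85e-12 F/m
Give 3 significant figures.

8.98e103

Planck energy density: u_P = c⁷/(ℏG²) = 4.68e113 J/m³
atomic unit of energy density: u_au = E_h/a₀³ = m_e⁴e¹⁰/((4πε₀)⁵ℏ⁸) = 3.01e13 J/m³
5.78e3 × 4.68e113 / 3.01e13 = 8.98e103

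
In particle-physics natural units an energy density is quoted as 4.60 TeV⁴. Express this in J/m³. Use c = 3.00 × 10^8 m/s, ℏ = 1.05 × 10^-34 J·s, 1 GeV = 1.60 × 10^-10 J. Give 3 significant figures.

[E]/[L]³ = [E]⁴/(ℏc)³; restore (ℏc)⁻³.
1 GeV⁴ → 1/(ℏc)³ × (1 GeV in J)⁴ = 2.10 × 10^37 J/m³.
Convert the energy scale: 4.60 TeV⁴ = 4.60 × 10^12 GeV⁴.
Result: 4.60 × 10^12 × 2.10 × 10^37 = 9.65 × 10^49 J/m³.

9.65 × 10^49 J/m³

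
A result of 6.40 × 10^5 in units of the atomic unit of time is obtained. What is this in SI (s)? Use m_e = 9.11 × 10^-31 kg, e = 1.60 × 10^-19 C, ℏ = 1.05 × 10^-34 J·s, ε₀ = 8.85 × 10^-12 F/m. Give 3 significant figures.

1.53 × 10^-11 s

One atomic unit of time: τ_au = (4πε₀)²ℏ³/(m_e e⁴) = 2.40 × 10^-17 s.
6.40 × 10^5 × 2.40 × 10^-17 s = 1.53 × 10^-11 s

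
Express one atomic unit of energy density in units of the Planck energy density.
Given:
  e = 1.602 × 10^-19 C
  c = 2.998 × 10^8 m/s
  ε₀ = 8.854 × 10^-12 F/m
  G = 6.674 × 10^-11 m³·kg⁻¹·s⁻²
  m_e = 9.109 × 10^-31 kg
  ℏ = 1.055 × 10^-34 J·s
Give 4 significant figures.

atomic unit of energy density: u_au = E_h/a₀³ = m_e⁴e¹⁰/((4πε₀)⁵ℏ⁸) = 2.929 × 10^13 J/m³
Planck energy density: u_P = c⁷/(ℏG²) = 4.632 × 10^113 J/m³
ratio = 2.929 × 10^13 / 4.632 × 10^113 = 6.323 × 10^-101

6.323 × 10^-101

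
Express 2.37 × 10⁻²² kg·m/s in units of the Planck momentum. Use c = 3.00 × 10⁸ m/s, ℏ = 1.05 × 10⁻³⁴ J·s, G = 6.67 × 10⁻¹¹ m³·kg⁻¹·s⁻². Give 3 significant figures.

Planck momentum: p_P = √(ℏc³/G) = 6.52 kg·m/s.
2.37 × 10⁻²² / 6.52 = 3.64 × 10⁻²³

3.64 × 10⁻²³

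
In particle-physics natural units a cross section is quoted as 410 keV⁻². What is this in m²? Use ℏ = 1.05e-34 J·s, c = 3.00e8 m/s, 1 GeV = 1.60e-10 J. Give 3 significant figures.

1.59e-17 m²

Area is [L]² = [E]⁻²·(ℏc)²; restore (ℏc)².
1 GeV⁻² → (ℏc)² × (1 GeV in J)⁻² = 3.88e-32 m².
Convert the energy scale: 410 keV⁻² = 4.10e14 GeV⁻².
Result: 4.10e14 × 3.88e-32 = 1.59e-17 m².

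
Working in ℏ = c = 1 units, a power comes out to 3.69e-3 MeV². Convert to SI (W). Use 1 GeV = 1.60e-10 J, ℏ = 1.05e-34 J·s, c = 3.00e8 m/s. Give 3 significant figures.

9.00e5 W

Power is [E]/[T] = [E]²/ℏ.
1 GeV² → 1/ℏ × (1 GeV in J)² = 2.44e14 W.
Convert the energy scale: 3.69e-3 MeV² = 3.69e-9 GeV².
Result: 3.69e-9 × 2.44e14 = 9.00e5 W.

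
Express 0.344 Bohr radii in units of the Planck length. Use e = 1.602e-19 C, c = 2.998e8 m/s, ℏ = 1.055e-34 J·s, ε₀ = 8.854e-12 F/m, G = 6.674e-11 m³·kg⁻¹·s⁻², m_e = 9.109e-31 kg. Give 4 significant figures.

1.127e24

Bohr radius: a₀ = 4πε₀ℏ²/(m_e e²) = 5.297e-11 m
Planck length: ℓ_P = √(ℏG/c³) = 1.616e-35 m
0.344 × 5.297e-11 / 1.616e-35 = 1.127e24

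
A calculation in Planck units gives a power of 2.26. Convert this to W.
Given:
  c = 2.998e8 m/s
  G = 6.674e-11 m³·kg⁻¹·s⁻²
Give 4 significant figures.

8.201e52 W

One Planck power: P_P = c⁵/G = 3.629e52 W.
2.26 × 3.629e52 W = 8.201e52 W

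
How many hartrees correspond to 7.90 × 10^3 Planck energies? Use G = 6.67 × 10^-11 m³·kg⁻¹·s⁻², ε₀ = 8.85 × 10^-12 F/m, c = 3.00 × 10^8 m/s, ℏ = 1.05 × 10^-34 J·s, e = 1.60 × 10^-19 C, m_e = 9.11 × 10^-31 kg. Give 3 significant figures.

3.53 × 10^30

Planck energy: E_P = √(ℏc⁵/G) = 1.96 × 10^9 J
hartree: E_h = m_e e⁴/(4πε₀ℏ)² = 4.38 × 10^-18 J
7.90 × 10^3 × 1.96 × 10^9 / 4.38 × 10^-18 = 3.53 × 10^30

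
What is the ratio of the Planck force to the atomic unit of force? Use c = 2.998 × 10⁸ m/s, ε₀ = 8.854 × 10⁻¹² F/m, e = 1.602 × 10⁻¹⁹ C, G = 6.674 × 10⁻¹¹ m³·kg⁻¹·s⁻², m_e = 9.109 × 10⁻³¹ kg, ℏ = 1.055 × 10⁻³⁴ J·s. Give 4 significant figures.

1.473 × 10⁵¹

Planck force: F_P = c⁴/G = 1.210 × 10⁴⁴ N
atomic unit of force: F_au = E_h/a₀ = m_e²e⁶/((4πε₀)³ℏ⁴) = 8.220 × 10⁻⁸ N
ratio = 1.210 × 10⁴⁴ / 8.220 × 10⁻⁸ = 1.473 × 10⁵¹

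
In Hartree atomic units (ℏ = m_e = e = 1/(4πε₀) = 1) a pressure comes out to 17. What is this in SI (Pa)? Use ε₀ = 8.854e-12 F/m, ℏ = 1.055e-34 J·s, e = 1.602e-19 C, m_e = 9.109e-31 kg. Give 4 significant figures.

One atomic unit of pressure: P_au = E_h/a₀³ = m_e⁴e¹⁰/((4πε₀)⁵ℏ⁸) = 2.929e13 Pa.
17 × 2.929e13 Pa = 4.980e14 Pa

4.980e14 Pa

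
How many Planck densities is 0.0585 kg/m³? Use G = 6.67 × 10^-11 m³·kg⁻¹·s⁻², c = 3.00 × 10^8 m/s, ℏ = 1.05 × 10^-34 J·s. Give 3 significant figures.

Planck density: ρ_P = c⁵/(ℏG²) = 5.20 × 10^96 kg/m³.
0.0585 / 5.20 × 10^96 = 1.12 × 10^-98

1.12 × 10^-98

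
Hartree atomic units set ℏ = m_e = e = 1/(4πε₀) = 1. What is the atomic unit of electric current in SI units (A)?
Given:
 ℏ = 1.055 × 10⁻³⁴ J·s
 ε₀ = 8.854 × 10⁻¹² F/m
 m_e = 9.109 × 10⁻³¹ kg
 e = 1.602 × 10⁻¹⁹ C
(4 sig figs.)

Dimensional analysis gives I_au = e E_h/ℏ = m_e e⁵/((4πε₀)²ℏ³).
E_h = 4.354 × 10⁻¹⁸ J
e·E_h/ℏ = 6.612 × 10⁻³ A

6.612 × 10⁻³ A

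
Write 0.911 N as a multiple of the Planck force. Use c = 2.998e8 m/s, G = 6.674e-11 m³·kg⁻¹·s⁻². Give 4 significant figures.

Planck force: F_P = c⁴/G = 1.210e44 N.
0.911 / 1.210e44 = 7.526e-45

7.526e-45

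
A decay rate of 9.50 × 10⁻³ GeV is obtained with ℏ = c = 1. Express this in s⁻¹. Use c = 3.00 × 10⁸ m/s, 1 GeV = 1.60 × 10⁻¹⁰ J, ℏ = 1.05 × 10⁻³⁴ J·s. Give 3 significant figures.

A rate is [E]/ℏ; divide by ℏ.
1 GeV → 1/ℏ × (1 GeV in J) = 1.52 × 10²⁴ s⁻¹.
Result: 9.50 × 10⁻³ × 1.52 × 10²⁴ = 1.45 × 10²² s⁻¹.

1.45 × 10²² s⁻¹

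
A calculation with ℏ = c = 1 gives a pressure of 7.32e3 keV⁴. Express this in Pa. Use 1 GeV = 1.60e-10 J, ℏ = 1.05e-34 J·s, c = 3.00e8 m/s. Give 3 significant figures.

1.53e17 Pa

Pressure is [E]/[L]³ = [E]⁴/(ℏc)³.
1 GeV⁴ → 1/(ℏc)³ × (1 GeV in J)⁴ = 2.10e37 Pa.
Convert the energy scale: 7.32e3 keV⁴ = 7.32e-21 GeV⁴.
Result: 7.32e-21 × 2.10e37 = 1.53e17 Pa.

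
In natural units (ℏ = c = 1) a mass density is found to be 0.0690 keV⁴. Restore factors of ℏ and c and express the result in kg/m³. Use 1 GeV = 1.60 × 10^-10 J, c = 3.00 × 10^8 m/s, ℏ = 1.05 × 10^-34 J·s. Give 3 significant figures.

Mass density is [E]/(c²[L]³) = [E]⁴/(ℏ³c⁵).
1 GeV⁴ → 1/(ℏ³c⁵) × (1 GeV in J)⁴ = 2.33 × 10^20 kg/m³.
Convert the energy scale: 0.0690 keV⁴ = 6.90 × 10^-26 GeV⁴.
Result: 6.90 × 10^-26 × 2.33 × 10^20 = 1.61 × 10^-5 kg/m³.

1.61 × 10^-5 kg/m³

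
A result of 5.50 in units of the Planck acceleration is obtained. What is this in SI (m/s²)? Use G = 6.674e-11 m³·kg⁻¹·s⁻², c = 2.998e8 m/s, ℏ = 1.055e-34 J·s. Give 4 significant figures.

3.058e52 m/s²

One Planck acceleration: a_P = √(c⁷/(ℏG)) = 5.560e51 m/s².
5.50 × 5.560e51 m/s² = 3.058e52 m/s²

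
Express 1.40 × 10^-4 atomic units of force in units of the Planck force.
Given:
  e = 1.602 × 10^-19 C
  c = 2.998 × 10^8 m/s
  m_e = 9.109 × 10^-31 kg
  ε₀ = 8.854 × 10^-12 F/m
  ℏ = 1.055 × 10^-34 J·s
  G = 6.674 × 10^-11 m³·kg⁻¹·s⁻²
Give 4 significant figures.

atomic unit of force: F_au = E_h/a₀ = m_e²e⁶/((4πε₀)³ℏ⁴) = 8.220 × 10^-8 N
Planck force: F_P = c⁴/G = 1.210 × 10^44 N
1.40 × 10^-4 × 8.220 × 10^-8 / 1.210 × 10^44 = 9.507 × 10^-56

9.507 × 10^-56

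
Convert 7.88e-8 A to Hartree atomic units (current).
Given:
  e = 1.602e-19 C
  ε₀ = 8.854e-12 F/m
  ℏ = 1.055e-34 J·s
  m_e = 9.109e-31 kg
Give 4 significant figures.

atomic unit of electric current: I_au = e E_h/ℏ = m_e e⁵/((4πε₀)²ℏ³) = 6.612e-3 A.
7.88e-8 / 6.612e-3 = 1.192e-5

1.192e-5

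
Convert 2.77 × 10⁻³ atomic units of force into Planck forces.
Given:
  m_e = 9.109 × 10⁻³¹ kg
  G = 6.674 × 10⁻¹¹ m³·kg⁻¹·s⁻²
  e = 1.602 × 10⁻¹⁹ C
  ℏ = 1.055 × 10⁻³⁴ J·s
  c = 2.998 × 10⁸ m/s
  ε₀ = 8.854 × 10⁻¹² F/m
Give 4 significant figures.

atomic unit of force: F_au = E_h/a₀ = m_e²e⁶/((4πε₀)³ℏ⁴) = 8.220 × 10⁻⁸ N
Planck force: F_P = c⁴/G = 1.210 × 10⁴⁴ N
2.77 × 10⁻³ × 8.220 × 10⁻⁸ / 1.210 × 10⁴⁴ = 1.881 × 10⁻⁵⁴

1.881 × 10⁻⁵⁴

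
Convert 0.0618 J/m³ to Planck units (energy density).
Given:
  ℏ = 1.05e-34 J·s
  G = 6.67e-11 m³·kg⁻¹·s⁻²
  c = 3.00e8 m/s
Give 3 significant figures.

Planck energy density: u_P = c⁷/(ℏG²) = 4.68e113 J/m³.
0.0618 / 4.68e113 = 1.32e-115

1.32e-115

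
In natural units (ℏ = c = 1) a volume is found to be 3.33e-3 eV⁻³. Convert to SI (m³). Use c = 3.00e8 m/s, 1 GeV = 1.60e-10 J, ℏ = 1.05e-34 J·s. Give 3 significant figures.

2.54e-23 m³

Volume is [L]³ = [E]⁻³·(ℏc)³.
1 GeV⁻³ → (ℏc)³ × (1 GeV in J)⁻³ = 7.63e-48 m³.
Convert the energy scale: 3.33e-3 eV⁻³ = 3.33e24 GeV⁻³.
Result: 3.33e24 × 7.63e-48 = 2.54e-23 m³.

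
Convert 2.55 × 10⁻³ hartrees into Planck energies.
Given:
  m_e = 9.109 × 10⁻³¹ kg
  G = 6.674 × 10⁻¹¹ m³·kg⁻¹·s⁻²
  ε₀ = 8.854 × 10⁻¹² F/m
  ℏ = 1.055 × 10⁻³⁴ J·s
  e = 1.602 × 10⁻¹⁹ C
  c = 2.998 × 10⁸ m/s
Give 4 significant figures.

hartree: E_h = m_e e⁴/(4πε₀ℏ)² = 4.354 × 10⁻¹⁸ J
Planck energy: E_P = √(ℏc⁵/G) = 1.957 × 10⁹ J
2.55 × 10⁻³ × 4.354 × 10⁻¹⁸ / 1.957 × 10⁹ = 5.675 × 10⁻³⁰

5.675 × 10⁻³⁰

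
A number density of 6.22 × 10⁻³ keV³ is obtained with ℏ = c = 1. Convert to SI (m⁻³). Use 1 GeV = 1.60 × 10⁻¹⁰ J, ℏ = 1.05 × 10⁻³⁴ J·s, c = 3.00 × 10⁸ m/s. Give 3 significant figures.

Number density is [L]⁻³ = [E]³/(ℏc)³.
1 GeV³ → 1/(ℏc)³ × (1 GeV in J)³ = 1.31 × 10⁴⁷ m⁻³.
Convert the energy scale: 6.22 × 10⁻³ keV³ = 6.22 × 10⁻²¹ GeV³.
Result: 6.22 × 10⁻²¹ × 1.31 × 10⁴⁷ = 8.15 × 10²⁶ m⁻³.

8.15 × 10²⁶ m⁻³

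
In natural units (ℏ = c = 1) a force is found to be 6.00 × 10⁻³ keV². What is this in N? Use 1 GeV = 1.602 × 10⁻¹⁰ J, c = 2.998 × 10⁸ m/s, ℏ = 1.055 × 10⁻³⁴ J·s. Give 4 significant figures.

4.868 × 10⁻⁹ N

Force is [E]/[L] = [E]²/(ℏc); restore (ℏc)⁻¹.
1 GeV² → 1/(ℏc) × (1 GeV in J)² = 8.114 × 10⁵ N.
Convert the energy scale: 6.00 × 10⁻³ keV² = 6.00 × 10⁻¹⁵ GeV².
Result: 6.00 × 10⁻¹⁵ × 8.114 × 10⁵ = 4.868 × 10⁻⁹ N.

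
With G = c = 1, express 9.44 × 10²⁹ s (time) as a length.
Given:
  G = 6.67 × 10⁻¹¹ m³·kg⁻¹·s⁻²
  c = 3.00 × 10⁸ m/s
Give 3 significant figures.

2.83 × 10³⁸ m

Time → length via c.
9.44 × 10²⁹ s × (c) = 2.83 × 10³⁸ m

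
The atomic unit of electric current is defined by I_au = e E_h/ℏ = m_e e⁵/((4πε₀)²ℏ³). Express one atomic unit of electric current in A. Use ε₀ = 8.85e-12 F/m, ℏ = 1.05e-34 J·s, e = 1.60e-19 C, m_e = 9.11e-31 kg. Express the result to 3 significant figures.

I_au = e E_h/ℏ = m_e e⁵/((4πε₀)²ℏ³)
E_h = 4.38e-18 J
e·E_h/ℏ = 6.67e-3 A

6.67e-3 A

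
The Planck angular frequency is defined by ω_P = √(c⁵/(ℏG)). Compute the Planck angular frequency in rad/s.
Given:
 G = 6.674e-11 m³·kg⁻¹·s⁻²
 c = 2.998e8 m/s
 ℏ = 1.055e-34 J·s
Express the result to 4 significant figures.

1.855e43 rad/s

ω_P = √(c⁵/(ℏG))
  = √(3.440e86)
  = 1.855e43 rad/s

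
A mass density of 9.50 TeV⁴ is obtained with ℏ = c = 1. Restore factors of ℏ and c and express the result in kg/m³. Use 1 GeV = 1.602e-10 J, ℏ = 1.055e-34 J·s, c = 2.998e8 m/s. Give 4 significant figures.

2.200e33 kg/m³

Mass density is [E]/(c²[L]³) = [E]⁴/(ℏ³c⁵).
1 GeV⁴ → 1/(ℏ³c⁵) × (1 GeV in J)⁴ = 2.316e20 kg/m³.
Convert the energy scale: 9.50 TeV⁴ = 9.50e12 GeV⁴.
Result: 9.50e12 × 2.316e20 = 2.200e33 kg/m³.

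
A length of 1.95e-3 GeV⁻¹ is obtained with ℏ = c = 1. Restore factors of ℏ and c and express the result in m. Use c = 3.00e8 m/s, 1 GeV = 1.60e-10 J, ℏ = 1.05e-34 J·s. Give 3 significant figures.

A length is [E]⁻¹ in ℏ=c=1; restore one factor of ℏc.
1 GeV⁻¹ → ℏc × (1 GeV in J)⁻¹ = 1.97e-16 m.
Result: 1.95e-3 × 1.97e-16 = 3.84e-19 m.

3.84e-19 m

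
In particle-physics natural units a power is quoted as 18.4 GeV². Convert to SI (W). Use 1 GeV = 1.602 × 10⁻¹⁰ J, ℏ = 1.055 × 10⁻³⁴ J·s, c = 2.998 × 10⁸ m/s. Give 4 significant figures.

Power is [E]/[T] = [E]²/ℏ.
1 GeV² → 1/ℏ × (1 GeV in J)² = 2.433 × 10¹⁴ W.
Result: 18.4 × 2.433 × 10¹⁴ = 4.476 × 10¹⁵ W.

4.476 × 10¹⁵ W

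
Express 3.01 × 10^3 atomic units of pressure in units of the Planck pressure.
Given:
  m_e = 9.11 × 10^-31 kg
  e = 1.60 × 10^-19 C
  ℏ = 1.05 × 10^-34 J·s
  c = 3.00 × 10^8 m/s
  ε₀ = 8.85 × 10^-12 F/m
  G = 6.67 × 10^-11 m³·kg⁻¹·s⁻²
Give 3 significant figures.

1.94 × 10^-97

atomic unit of pressure: P_au = E_h/a₀³ = m_e⁴e¹⁰/((4πε₀)⁵ℏ⁸) = 3.01 × 10^13 Pa
Planck pressure: p_P = c⁷/(ℏG²) = 4.68 × 10^113 Pa
3.01 × 10^3 × 3.01 × 10^13 / 4.68 × 10^113 = 1.94 × 10^-97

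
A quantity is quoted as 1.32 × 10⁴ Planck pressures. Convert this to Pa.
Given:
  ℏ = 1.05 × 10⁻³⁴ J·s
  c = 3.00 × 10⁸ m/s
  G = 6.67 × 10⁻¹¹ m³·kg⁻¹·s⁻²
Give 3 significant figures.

6.18 × 10¹¹⁷ Pa

One Planck pressure: p_P = c⁷/(ℏG²) = 4.68 × 10¹¹³ Pa.
1.32 × 10⁴ × 4.68 × 10¹¹³ Pa = 6.18 × 10¹¹⁷ Pa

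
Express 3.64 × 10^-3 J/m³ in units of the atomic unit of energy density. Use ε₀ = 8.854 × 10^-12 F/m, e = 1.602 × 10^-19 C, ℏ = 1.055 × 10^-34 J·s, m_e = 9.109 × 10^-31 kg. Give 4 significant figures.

atomic unit of energy density: u_au = E_h/a₀³ = m_e⁴e¹⁰/((4πε₀)⁵ℏ⁸) = 2.929 × 10^13 J/m³.
3.64 × 10^-3 / 2.929 × 10^13 = 1.243 × 10^-16

1.243 × 10^-16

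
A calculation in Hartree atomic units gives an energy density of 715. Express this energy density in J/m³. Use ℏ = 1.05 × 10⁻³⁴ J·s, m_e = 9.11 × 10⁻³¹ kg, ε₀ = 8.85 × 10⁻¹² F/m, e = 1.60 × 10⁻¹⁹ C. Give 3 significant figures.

One atomic unit of energy density: u_au = E_h/a₀³ = m_e⁴e¹⁰/((4πε₀)⁵ℏ⁸) = 3.01 × 10¹³ J/m³.
715 × 3.01 × 10¹³ J/m³ = 2.15 × 10¹⁶ J/m³

2.15 × 10¹⁶ J/m³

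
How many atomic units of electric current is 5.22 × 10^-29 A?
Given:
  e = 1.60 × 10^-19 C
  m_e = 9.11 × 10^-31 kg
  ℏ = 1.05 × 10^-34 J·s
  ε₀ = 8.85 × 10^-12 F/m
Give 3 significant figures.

7.82 × 10^-27

atomic unit of electric current: I_au = e E_h/ℏ = m_e e⁵/((4πε₀)²ℏ³) = 6.67 × 10^-3 A.
5.22 × 10^-29 / 6.67 × 10^-3 = 7.82 × 10^-27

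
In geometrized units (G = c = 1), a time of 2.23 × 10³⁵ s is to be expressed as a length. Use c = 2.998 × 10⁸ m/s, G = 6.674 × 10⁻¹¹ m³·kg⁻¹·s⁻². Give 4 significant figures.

Time → length via c.
2.23 × 10³⁵ s × (c) = 6.686 × 10⁴³ m

6.686 × 10⁴³ m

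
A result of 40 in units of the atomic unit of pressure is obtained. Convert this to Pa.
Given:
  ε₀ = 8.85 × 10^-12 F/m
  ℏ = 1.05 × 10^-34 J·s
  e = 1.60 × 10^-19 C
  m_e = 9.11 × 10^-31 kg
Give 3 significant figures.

One atomic unit of pressure: P_au = E_h/a₀³ = m_e⁴e¹⁰/((4πε₀)⁵ℏ⁸) = 3.01 × 10^13 Pa.
40 × 3.01 × 10^13 Pa = 1.21 × 10^15 Pa

1.21 × 10^15 Pa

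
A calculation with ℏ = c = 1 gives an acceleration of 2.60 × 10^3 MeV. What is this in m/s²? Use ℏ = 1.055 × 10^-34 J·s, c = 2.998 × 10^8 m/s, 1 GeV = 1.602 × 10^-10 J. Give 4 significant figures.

Acceleration is [L]/[T]² = c·[E]/ℏ.
1 GeV → c/ℏ × (1 GeV in J) = 4.552 × 10^32 m/s².
Convert the energy scale: 2.60 × 10^3 MeV = 2.60 GeV.
Result: 2.60 × 4.552 × 10^32 = 1.184 × 10^33 m/s².

1.184 × 10^33 m/s²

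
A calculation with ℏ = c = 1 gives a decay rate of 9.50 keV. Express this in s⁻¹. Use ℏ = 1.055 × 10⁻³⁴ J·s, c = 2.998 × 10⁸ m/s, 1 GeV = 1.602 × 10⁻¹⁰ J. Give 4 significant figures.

1.443 × 10¹⁹ s⁻¹

A rate is [E]/ℏ; divide by ℏ.
1 GeV → 1/ℏ × (1 GeV in J) = 1.518 × 10²⁴ s⁻¹.
Convert the energy scale: 9.50 keV = 9.50 × 10⁻⁶ GeV.
Result: 9.50 × 10⁻⁶ × 1.518 × 10²⁴ = 1.443 × 10¹⁹ s⁻¹.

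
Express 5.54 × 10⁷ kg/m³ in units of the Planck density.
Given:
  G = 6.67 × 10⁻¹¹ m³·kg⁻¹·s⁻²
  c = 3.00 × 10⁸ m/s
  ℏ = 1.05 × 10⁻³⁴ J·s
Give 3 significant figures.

Planck density: ρ_P = c⁵/(ℏG²) = 5.20 × 10⁹⁶ kg/m³.
5.54 × 10⁷ / 5.20 × 10⁹⁶ = 1.06 × 10⁻⁸⁹

1.06 × 10⁻⁸⁹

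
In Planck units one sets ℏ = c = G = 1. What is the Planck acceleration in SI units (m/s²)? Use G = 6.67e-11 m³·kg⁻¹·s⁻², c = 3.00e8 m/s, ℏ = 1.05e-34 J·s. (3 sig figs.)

a_P = √(c⁷/(ℏG))
  = √(3.12e103)
  = 5.59e51 m/s²

5.59e51 m/s²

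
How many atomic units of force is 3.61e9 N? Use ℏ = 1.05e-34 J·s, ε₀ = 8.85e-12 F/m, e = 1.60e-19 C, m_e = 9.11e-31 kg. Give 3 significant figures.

4.33e16

atomic unit of force: F_au = E_h/a₀ = m_e²e⁶/((4πε₀)³ℏ⁴) = 8.33e-8 N.
3.61e9 / 8.33e-8 = 4.33e16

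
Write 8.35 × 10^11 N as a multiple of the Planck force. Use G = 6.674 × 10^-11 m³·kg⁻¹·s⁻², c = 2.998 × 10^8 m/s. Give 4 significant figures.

6.898 × 10^-33

Planck force: F_P = c⁴/G = 1.210 × 10^44 N.
8.35 × 10^11 / 1.210 × 10^44 = 6.898 × 10^-33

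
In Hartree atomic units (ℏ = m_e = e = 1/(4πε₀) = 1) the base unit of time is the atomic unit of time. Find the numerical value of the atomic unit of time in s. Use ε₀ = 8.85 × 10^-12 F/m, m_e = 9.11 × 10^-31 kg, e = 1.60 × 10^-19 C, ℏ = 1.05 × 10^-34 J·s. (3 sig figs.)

τ_au = (4πε₀)²ℏ³/(m_e e⁴)
E_h = 4.38 × 10^-18 J
ℏ/E_h = 2.40 × 10^-17 s

2.40 × 10^-17 s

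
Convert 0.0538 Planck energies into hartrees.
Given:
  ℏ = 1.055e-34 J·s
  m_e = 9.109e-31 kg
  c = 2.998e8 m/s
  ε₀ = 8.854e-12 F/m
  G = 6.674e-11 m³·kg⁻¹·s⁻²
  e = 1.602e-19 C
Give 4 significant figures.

Planck energy: E_P = √(ℏc⁵/G) = 1.957e9 J
hartree: E_h = m_e e⁴/(4πε₀ℏ)² = 4.354e-18 J
0.0538 × 1.957e9 / 4.354e-18 = 2.418e25

2.418e25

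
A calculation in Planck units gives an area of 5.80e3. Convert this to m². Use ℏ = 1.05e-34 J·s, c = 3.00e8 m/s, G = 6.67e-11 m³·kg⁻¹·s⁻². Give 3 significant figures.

One Planck area: A_P = ℏG/c³ = 2.59e-70 m².
5.80e3 × 2.59e-70 m² = 1.50e-66 m²

1.50e-66 m²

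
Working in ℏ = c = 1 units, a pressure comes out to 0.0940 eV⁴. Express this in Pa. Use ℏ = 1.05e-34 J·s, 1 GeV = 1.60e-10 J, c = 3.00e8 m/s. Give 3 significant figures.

Pressure is [E]/[L]³ = [E]⁴/(ℏc)³.
1 GeV⁴ → 1/(ℏc)³ × (1 GeV in J)⁴ = 2.10e37 Pa.
Convert the energy scale: 0.0940 eV⁴ = 9.40e-38 GeV⁴.
Result: 9.40e-38 × 2.10e37 = 1.97 Pa.

1.97 Pa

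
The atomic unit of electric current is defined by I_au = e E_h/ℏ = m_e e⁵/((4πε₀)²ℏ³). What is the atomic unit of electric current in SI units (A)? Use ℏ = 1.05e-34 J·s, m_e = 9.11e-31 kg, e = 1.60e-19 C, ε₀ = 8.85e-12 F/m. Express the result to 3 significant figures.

6.67e-3 A

I_au = e E_h/ℏ = m_e e⁵/((4πε₀)²ℏ³)
E_h = 4.38e-18 J
e·E_h/ℏ = 6.67e-3 A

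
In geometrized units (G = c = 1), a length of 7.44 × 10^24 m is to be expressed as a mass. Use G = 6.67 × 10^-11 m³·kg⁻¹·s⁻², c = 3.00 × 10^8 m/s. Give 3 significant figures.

Length → mass via c²/G.
7.44 × 10^24 m × (c²/G) = 1.00 × 10^52 kg

1.00 × 10^52 kg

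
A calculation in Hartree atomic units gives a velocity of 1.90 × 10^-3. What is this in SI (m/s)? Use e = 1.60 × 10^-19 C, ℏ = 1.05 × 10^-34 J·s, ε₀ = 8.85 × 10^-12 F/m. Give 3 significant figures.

One atomic unit of velocity: v_au = e²/(4πε₀ℏ) = 2.19 × 10^6 m/s.
1.90 × 10^-3 × 2.19 × 10^6 m/s = 4.17 × 10^3 m/s

4.17 × 10^3 m/s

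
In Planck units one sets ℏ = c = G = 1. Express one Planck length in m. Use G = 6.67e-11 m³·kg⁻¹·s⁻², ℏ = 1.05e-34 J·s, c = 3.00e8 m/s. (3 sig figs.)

ℓ_P = √(ℏG/c³)
  = √(2.59e-70)
  = 1.61e-35 m

1.61e-35 m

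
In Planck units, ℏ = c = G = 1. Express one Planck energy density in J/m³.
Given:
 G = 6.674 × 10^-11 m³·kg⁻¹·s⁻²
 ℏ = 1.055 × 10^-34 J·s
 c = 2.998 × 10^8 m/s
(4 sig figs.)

4.632 × 10^113 J/m³

From ℏ = c = G = 1 the energy density scale is u_P = c⁷/(ℏG²).
  = 2.177 × 10^59 / 4.699 × 10^-55
  = 4.632 × 10^113 J/m³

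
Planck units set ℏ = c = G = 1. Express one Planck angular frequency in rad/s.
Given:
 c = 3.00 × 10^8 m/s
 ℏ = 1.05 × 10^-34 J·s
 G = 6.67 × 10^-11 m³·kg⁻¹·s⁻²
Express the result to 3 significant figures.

1.86 × 10^43 rad/s

From ℏ = c = G = 1 the angular frequency scale is ω_P = √(c⁵/(ℏG)).
  = √(3.47 × 10^86)
  = 1.86 × 10^43 rad/s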